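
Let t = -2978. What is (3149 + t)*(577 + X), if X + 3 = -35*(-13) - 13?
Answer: 173736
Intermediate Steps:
X = 439 (X = -3 + (-35*(-13) - 13) = -3 + (455 - 13) = -3 + 442 = 439)
(3149 + t)*(577 + X) = (3149 - 2978)*(577 + 439) = 171*1016 = 173736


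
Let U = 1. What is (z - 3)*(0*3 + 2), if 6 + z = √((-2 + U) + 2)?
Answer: -16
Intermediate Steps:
z = -5 (z = -6 + √((-2 + 1) + 2) = -6 + √(-1 + 2) = -6 + √1 = -6 + 1 = -5)
(z - 3)*(0*3 + 2) = (-5 - 3)*(0*3 + 2) = -8*(0 + 2) = -8*2 = -16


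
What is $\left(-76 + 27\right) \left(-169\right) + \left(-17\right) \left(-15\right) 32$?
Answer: $16441$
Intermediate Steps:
$\left(-76 + 27\right) \left(-169\right) + \left(-17\right) \left(-15\right) 32 = \left(-49\right) \left(-169\right) + 255 \cdot 32 = 8281 + 8160 = 16441$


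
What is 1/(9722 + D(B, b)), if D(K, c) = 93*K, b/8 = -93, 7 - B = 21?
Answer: 1/8420 ≈ 0.00011876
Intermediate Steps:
B = -14 (B = 7 - 1*21 = 7 - 21 = -14)
b = -744 (b = 8*(-93) = -744)
1/(9722 + D(B, b)) = 1/(9722 + 93*(-14)) = 1/(9722 - 1302) = 1/8420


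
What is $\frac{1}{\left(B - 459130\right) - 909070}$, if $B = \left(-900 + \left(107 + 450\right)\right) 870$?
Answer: $- \frac{1}{1666610} \approx -6.0002 \cdot 10^{-7}$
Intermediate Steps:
$B = -298410$ ($B = \left(-900 + 557\right) 870 = \left(-343\right) 870 = -298410$)
$\frac{1}{\left(B - 459130\right) - 909070} = \frac{1}{\left(-298410 - 459130\right) - 909070} = \frac{1}{-757540 - 909070} = \frac{1}{-1666610} = - \frac{1}{1666610}$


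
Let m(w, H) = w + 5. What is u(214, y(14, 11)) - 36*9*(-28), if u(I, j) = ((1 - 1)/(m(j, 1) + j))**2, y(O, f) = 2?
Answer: 9072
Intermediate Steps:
m(w, H) = 5 + w
u(I, j) = 0 (u(I, j) = ((1 - 1)/((5 + j) + j))**2 = (0/(5 + 2*j))**2 = 0**2 = 0)
u(214, y(14, 11)) - 36*9*(-28) = 0 - 36*9*(-28) = 0 - 324*(-28) = 0 + 9072 = 9072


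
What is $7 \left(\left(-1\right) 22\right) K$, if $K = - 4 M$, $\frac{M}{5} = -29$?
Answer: $-89320$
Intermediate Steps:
$M = -145$ ($M = 5 \left(-29\right) = -145$)
$K = 580$ ($K = \left(-4\right) \left(-145\right) = 580$)
$7 \left(\left(-1\right) 22\right) K = 7 \left(\left(-1\right) 22\right) 580 = 7 \left(-22\right) 580 = \left(-154\right) 580 = -89320$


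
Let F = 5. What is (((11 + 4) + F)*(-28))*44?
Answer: -24640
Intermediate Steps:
(((11 + 4) + F)*(-28))*44 = (((11 + 4) + 5)*(-28))*44 = ((15 + 5)*(-28))*44 = (20*(-28))*44 = -560*44 = -24640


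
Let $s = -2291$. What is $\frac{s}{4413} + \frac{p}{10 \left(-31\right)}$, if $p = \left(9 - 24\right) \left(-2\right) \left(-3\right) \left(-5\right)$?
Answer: $- \frac{269606}{136803} \approx -1.9708$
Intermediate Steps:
$p = 450$ ($p = - 15 \cdot 6 \left(-5\right) = \left(-15\right) \left(-30\right) = 450$)
$\frac{s}{4413} + \frac{p}{10 \left(-31\right)} = - \frac{2291}{4413} + \frac{450}{10 \left(-31\right)} = \left(-2291\right) \frac{1}{4413} + \frac{450}{-310} = - \frac{2291}{4413} + 450 \left(- \frac{1}{310}\right) = - \frac{2291}{4413} - \frac{45}{31} = - \frac{269606}{136803}$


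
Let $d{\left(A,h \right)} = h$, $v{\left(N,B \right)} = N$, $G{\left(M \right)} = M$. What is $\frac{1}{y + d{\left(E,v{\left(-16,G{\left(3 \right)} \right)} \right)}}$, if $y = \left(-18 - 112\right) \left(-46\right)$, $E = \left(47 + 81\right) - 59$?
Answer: $\frac{1}{5964} \approx 0.00016767$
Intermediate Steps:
$E = 69$ ($E = 128 - 59 = 69$)
$y = 5980$ ($y = \left(-130\right) \left(-46\right) = 5980$)
$\frac{1}{y + d{\left(E,v{\left(-16,G{\left(3 \right)} \right)} \right)}} = \frac{1}{5980 - 16} = \frac{1}{5964}$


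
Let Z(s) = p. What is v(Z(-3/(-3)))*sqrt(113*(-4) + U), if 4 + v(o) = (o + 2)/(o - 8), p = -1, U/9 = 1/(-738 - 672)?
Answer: -37*I*sqrt(99848210)/4230 ≈ -87.404*I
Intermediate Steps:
U = -3/470 (U = 9/(-738 - 672) = 9/(-1410) = 9*(-1/1410) = -3/470 ≈ -0.0063830)
Z(s) = -1
v(o) = -4 + (2 + o)/(-8 + o) (v(o) = -4 + (o + 2)/(o - 8) = -4 + (2 + o)/(-8 + o))
v(Z(-3/(-3)))*sqrt(113*(-4) + U) = ((34 - 3*(-1))/(-8 - 1))*sqrt(113*(-4) - 3/470) = ((34 + 3)/(-9))*sqrt(-452 - 3/470) = (-1/9*37)*sqrt(-212443/470) = -37*I*sqrt(99848210)/4230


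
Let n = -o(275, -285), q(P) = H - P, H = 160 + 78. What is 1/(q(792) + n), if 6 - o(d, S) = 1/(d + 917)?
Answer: -1192/667519 ≈ -0.0017857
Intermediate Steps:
o(d, S) = 6 - 1/(917 + d) (o(d, S) = 6 - 1/(d + 917) = 6 - 1/(917 + d))
H = 238
q(P) = 238 - P
n = -7151/1192 (n = -(5501 + 6*275)/(917 + 275) = -(5501 + 1650)/1192 = -7151/1192 ≈ -5.9992)
1/(q(792) + n) = 1/((238 - 1*792) - 7151/1192) = 1/((238 - 792) - 7151/1192) = 1/(-554 - 7151/1192) = 1/(-667519/1192) = -1192/667519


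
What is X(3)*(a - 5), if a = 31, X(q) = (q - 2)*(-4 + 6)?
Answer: 52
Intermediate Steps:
X(q) = -4 + 2*q (X(q) = (-2 + q)*2 = -4 + 2*q)
X(3)*(a - 5) = (-4 + 2*3)*(31 - 5) = (-4 + 6)*26 = 2*26 = 52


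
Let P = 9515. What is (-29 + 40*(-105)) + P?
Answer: 5286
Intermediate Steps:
(-29 + 40*(-105)) + P = (-29 + 40*(-105)) + 9515 = (-29 - 4200) + 9515 = -4229 + 9515 = 5286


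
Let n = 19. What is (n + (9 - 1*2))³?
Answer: 17576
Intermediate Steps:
(n + (9 - 1*2))³ = (19 + (9 - 1*2))³ = (19 + (9 - 2))³ = (19 + 7)³ = 26³ = 17576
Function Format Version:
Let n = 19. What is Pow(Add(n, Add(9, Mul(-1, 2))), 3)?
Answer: 17576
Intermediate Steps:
Pow(Add(n, Add(9, Mul(-1, 2))), 3) = Pow(Add(19, Add(9, Mul(-1, 2))), 3) = Pow(Add(19, Add(9, -2)), 3) = Pow(Add(19, 7), 3) = Pow(26, 3) = 17576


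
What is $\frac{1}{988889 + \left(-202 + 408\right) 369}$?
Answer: $\frac{1}{1064903} \approx 9.3905 \cdot 10^{-7}$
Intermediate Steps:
$\frac{1}{988889 + \left(-202 + 408\right) 369} = \frac{1}{988889 + 206 \cdot 369} = \frac{1}{988889 + 76014} = \frac{1}{1064903}$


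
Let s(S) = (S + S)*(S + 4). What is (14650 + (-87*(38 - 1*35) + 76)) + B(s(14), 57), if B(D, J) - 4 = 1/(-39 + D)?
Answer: 6728086/465 ≈ 14469.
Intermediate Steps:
s(S) = 2*S*(4 + S) (s(S) = (2*S)*(4 + S) = 2*S*(4 + S))
B(D, J) = 4 + 1/(-39 + D)
(14650 + (-87*(38 - 1*35) + 76)) + B(s(14), 57) = (14650 + (-87*(38 - 1*35) + 76)) + (-155 + 4*(2*14*(4 + 14)))/(-39 + 2*14*(4 + 14)) = (14650 + (-87*(38 - 35) + 76)) + (-155 + 4*(2*14*18))/(-39 + 2*14*18) = (14650 + (-87*3 + 76)) + (-155 + 4*504)/(-39 + 504) = (14650 + (-261 + 76)) + (-155 + 2016)/465 = (14650 - 185) + (1/465)*1861 = 14465 + 1861/465 = 6728086/465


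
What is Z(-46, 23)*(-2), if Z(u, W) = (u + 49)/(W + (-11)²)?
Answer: -1/24 ≈ -0.041667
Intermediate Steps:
Z(u, W) = (49 + u)/(121 + W) (Z(u, W) = (49 + u)/(W + 121) = (49 + u)/(121 + W))
Z(-46, 23)*(-2) = ((49 - 46)/(121 + 23))*(-2) = (3/144)*(-2) = ((1/144)*3)*(-2) = (1/48)*(-2) = -1/24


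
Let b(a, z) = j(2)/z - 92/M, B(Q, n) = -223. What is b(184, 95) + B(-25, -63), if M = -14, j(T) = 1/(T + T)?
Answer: -575693/2660 ≈ -216.43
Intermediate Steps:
j(T) = 1/(2*T)
b(a, z) = 46/7 + 1/(4*z) (b(a, z) = ((½)/2)/z - 92/(-14) = ((½)*(½))/z - 92*(-1/14) = 1/(4*z) + 46/7 = 46/7 + 1/(4*z))
b(184, 95) + B(-25, -63) = (1/28)*(7 + 184*95)/95 - 223 = (1/28)*(1/95)*(7 + 17480) - 223 = (1/28)*(1/95)*17487 - 223 = 17487/2660 - 223 = -575693/2660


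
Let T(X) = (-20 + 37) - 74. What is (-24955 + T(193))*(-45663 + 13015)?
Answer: 816591776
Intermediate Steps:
T(X) = -57 (T(X) = 17 - 74 = -57)
(-24955 + T(193))*(-45663 + 13015) = (-24955 - 57)*(-45663 + 13015) = -25012*(-32648) = 816591776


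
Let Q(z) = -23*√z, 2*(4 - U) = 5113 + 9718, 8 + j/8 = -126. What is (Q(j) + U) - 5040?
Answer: -24903/2 - 92*I*√67 ≈ -12452.0 - 753.05*I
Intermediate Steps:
j = -1072 (j = -64 + 8*(-126) = -64 - 1008 = -1072)
U = -14823/2 (U = 4 - (5113 + 9718)/2 = 4 - ½*14831 = 4 - 14831/2 = -14823/2 ≈ -7411.5)
(Q(j) + U) - 5040 = (-92*I*√67 - 14823/2) - 5040 = (-14823/2 - 92*I*√67) - 5040 = -24903/2 - 92*I*√67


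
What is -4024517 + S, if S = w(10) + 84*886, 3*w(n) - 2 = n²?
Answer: -3950059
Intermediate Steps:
w(n) = ⅔ + n²/3
S = 74458 (S = (⅔ + (⅓)*10²) + 84*886 = (⅔ + (⅓)*100) + 74424 = (⅔ + 100/3) + 74424 = 34 + 74424 = 74458)
-4024517 + S = -4024517 + 74458 = -3950059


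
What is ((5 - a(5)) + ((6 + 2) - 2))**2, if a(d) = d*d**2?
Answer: 12996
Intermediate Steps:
a(d) = d**3
((5 - a(5)) + ((6 + 2) - 2))**2 = ((5 - 1*5**3) + ((6 + 2) - 2))**2 = ((5 - 1*125) + (8 - 2))**2 = ((5 - 125) + 6)**2 = (-120 + 6)**2 = (-114)**2 = 12996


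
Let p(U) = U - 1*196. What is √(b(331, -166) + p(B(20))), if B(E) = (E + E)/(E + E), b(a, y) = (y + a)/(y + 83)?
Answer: 5*I*√54282/83 ≈ 14.035*I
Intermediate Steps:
b(a, y) = (a + y)/(83 + y)
B(E) = 1 (B(E) = (2*E)/((2*E)) = (2*E)*(1/(2*E)) = 1)
p(U) = -196 + U (p(U) = U - 196 = -196 + U)
√(b(331, -166) + p(B(20))) = √((331 - 166)/(83 - 166) + (-196 + 1)) = √(165/(-83) - 195) = √(-1/83*165 - 195) = √(-165/83 - 195) = √(-16350/83) = 5*I*√54282/83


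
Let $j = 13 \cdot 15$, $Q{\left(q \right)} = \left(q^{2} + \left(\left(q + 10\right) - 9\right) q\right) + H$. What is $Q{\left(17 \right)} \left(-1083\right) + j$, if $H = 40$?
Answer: $-687510$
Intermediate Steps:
$Q{\left(q \right)} = 40 + q^{2} + q \left(1 + q\right)$ ($Q{\left(q \right)} = \left(q^{2} + \left(\left(q + 10\right) - 9\right) q\right) + 40 = \left(q^{2} + \left(\left(10 + q\right) - 9\right) q\right) + 40 = \left(q^{2} + \left(1 + q\right) q\right) + 40 = \left(q^{2} + q \left(1 + q\right)\right) + 40 = 40 + q^{2} + q \left(1 + q\right)$)
$j = 195$
$Q{\left(17 \right)} \left(-1083\right) + j = \left(40 + 17 + 2 \cdot 17^{2}\right) \left(-1083\right) + 195 = \left(40 + 17 + 2 \cdot 289\right) \left(-1083\right) + 195 = \left(40 + 17 + 578\right) \left(-1083\right) + 195 = 635 \left(-1083\right) + 195 = -687705 + 195 = -687510$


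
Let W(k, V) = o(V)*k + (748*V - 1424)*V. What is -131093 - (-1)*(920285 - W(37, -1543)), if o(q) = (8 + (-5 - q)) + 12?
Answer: -1782340738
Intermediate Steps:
o(q) = 15 - q (o(q) = (3 - q) + 12 = 15 - q)
W(k, V) = V*(-1424 + 748*V) + k*(15 - V) (W(k, V) = (15 - V)*k + (748*V - 1424)*V = k*(15 - V) + (-1424 + 748*V)*V = k*(15 - V) + V*(-1424 + 748*V) = V*(-1424 + 748*V) + k*(15 - V))
-131093 - (-1)*(920285 - W(37, -1543)) = -131093 - (-1)*(920285 - (-1424*(-1543) + 748*(-1543)² - 1*37*(-15 - 1543))) = -131093 - (-1)*(920285 - (2197232 + 748*2380849 - 1*37*(-1558))) = -131093 - (-1)*(920285 - (2197232 + 1780875052 + 57646)) = -131093 - (-1)*(920285 - 1*1783129930) = -131093 - (-1)*(920285 - 1783129930) = -131093 - (-1)*(-1782209645) = -131093 - 1*1782209645 = -131093 - 1782209645 = -1782340738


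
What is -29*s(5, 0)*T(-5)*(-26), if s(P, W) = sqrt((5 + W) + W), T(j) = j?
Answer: -3770*sqrt(5) ≈ -8430.0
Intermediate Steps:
s(P, W) = sqrt(5 + 2*W)
-29*s(5, 0)*T(-5)*(-26) = -29*sqrt(5 + 2*0)*(-5)*(-26) = -29*sqrt(5 + 0)*(-5)*(-26) = -29*sqrt(5)*(-5)*(-26) = -(-145)*sqrt(5)*(-26) = (145*sqrt(5))*(-26) = -3770*sqrt(5)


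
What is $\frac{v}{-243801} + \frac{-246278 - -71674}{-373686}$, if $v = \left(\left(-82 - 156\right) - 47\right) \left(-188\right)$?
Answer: $\frac{417528406}{1687130009} \approx 0.24748$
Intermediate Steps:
$v = 53580$ ($v = \left(-238 - 47\right) \left(-188\right) = \left(-285\right) \left(-188\right) = 53580$)
$\frac{v}{-243801} + \frac{-246278 - -71674}{-373686} = \frac{53580}{-243801} + \frac{-246278 - -71674}{-373686} = 53580 \left(- \frac{1}{243801}\right) + \left(-246278 + 71674\right) \left(- \frac{1}{373686}\right) = - \frac{17860}{81267} - - \frac{87302}{186843} = - \frac{17860}{81267} + \frac{87302}{186843} = \frac{417528406}{1687130009}$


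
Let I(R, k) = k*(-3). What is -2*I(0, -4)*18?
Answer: -432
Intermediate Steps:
I(R, k) = -3*k
-2*I(0, -4)*18 = -(-6)*(-4)*18 = -2*12*18 = -24*18 = -432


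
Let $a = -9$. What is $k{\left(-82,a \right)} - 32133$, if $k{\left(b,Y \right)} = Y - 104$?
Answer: $-32246$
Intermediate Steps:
$k{\left(b,Y \right)} = -104 + Y$
$k{\left(-82,a \right)} - 32133 = \left(-104 - 9\right) - 32133 = -113 - 32133 = -32246$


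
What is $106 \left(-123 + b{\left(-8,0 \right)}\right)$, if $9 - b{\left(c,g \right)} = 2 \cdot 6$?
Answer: $-13356$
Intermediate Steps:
$b{\left(c,g \right)} = -3$ ($b{\left(c,g \right)} = 9 - 2 \cdot 6 = 9 - 12 = -3$)
$106 \left(-123 + b{\left(-8,0 \right)}\right) = 106 \left(-123 - 3\right) = 106 \left(-126\right) = -13356$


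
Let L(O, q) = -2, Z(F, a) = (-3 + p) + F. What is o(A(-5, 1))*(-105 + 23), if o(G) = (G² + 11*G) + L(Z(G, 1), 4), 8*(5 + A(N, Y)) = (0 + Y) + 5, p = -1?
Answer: 20131/8 ≈ 2516.4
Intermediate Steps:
Z(F, a) = -4 + F (Z(F, a) = (-3 - 1) + F = -4 + F)
A(N, Y) = -35/8 + Y/8 (A(N, Y) = -5 + ((0 + Y) + 5)/8 = -5 + (Y + 5)/8 = -5 + (5 + Y)/8 = -5 + (5/8 + Y/8) = -35/8 + Y/8)
o(G) = -2 + G² + 11*G (o(G) = (G² + 11*G) - 2 = -2 + G² + 11*G)
o(A(-5, 1))*(-105 + 23) = (-2 + (-35/8 + (⅛)*1)² + 11*(-35/8 + (⅛)*1))*(-105 + 23) = (-2 + (-35/8 + ⅛)² + 11*(-35/8 + ⅛))*(-82) = (-2 + (-17/4)² + 11*(-17/4))*(-82) = (-2 + 289/16 - 187/4)*(-82) = -491/16*(-82) = 20131/8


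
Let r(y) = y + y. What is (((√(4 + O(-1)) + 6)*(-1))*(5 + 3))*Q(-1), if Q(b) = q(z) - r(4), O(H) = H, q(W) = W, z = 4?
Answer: 192 + 32*√3 ≈ 247.43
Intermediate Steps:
r(y) = 2*y
Q(b) = -4 (Q(b) = 4 - 2*4 = 4 - 1*8 = 4 - 8 = -4)
(((√(4 + O(-1)) + 6)*(-1))*(5 + 3))*Q(-1) = (((√(4 - 1) + 6)*(-1))*(5 + 3))*(-4) = (((√3 + 6)*(-1))*8)*(-4) = (((6 + √3)*(-1))*8)*(-4) = ((-6 - √3)*8)*(-4) = (-48 - 8*√3)*(-4) = 192 + 32*√3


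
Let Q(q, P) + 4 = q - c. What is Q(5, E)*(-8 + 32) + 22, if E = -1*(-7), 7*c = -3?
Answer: 394/7 ≈ 56.286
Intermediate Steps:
c = -3/7 (c = (1/7)*(-3) = -3/7 ≈ -0.42857)
E = 7
Q(q, P) = -25/7 + q (Q(q, P) = -4 + (q - 1*(-3/7)) = -4 + (q + 3/7) = -4 + (3/7 + q) = -25/7 + q)
Q(5, E)*(-8 + 32) + 22 = (-25/7 + 5)*(-8 + 32) + 22 = (10/7)*24 + 22 = 240/7 + 22 = 394/7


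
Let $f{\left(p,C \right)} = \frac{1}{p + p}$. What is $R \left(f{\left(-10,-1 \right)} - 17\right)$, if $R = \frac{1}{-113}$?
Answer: $\frac{341}{2260} \approx 0.15088$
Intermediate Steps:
$f{\left(p,C \right)} = \frac{1}{2 p}$
$R = - \frac{1}{113} \approx -0.0088496$
$R \left(f{\left(-10,-1 \right)} - 17\right) = - \frac{\frac{1}{2 \left(-10\right)} - 17}{113} = - \frac{\frac{1}{2} \left(- \frac{1}{10}\right) - 17}{113} = - \frac{- \frac{1}{20} - 17}{113} = \left(- \frac{1}{113}\right) \left(- \frac{341}{20}\right) = \frac{341}{2260}$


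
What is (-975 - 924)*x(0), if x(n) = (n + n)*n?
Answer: 0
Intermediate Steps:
x(n) = 2*n² (x(n) = (2*n)*n = 2*n²)
(-975 - 924)*x(0) = (-975 - 924)*(2*0²) = -3798*0 = -1899*0 = 0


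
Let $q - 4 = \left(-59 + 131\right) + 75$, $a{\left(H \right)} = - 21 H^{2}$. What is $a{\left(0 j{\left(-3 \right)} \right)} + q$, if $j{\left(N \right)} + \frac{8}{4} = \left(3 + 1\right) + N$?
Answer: $151$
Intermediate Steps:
$j{\left(N \right)} = 2 + N$ ($j{\left(N \right)} = -2 + \left(\left(3 + 1\right) + N\right) = -2 + \left(4 + N\right) = 2 + N$)
$q = 151$ ($q = 4 + \left(\left(-59 + 131\right) + 75\right) = 4 + \left(72 + 75\right) = 4 + 147 = 151$)
$a{\left(0 j{\left(-3 \right)} \right)} + q = - 21 \left(0 \left(2 - 3\right)\right)^{2} + 151 = - 21 \left(0 \left(-1\right)\right)^{2} + 151 = - 21 \cdot 0^{2} + 151 = \left(-21\right) 0 + 151 = 0 + 151 = 151$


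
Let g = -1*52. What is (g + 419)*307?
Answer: 112669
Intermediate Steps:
g = -52
(g + 419)*307 = (-52 + 419)*307 = 367*307 = 112669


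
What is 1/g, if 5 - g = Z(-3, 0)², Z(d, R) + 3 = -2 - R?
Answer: -1/20 ≈ -0.050000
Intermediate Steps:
Z(d, R) = -5 - R (Z(d, R) = -3 + (-2 - R) = -5 - R)
g = -20 (g = 5 - (-5 - 1*0)² = 5 - (-5 + 0)² = 5 - 1*(-5)² = 5 - 1*25 = 5 - 25 = -20)
1/g = 1/(-20) = -1/20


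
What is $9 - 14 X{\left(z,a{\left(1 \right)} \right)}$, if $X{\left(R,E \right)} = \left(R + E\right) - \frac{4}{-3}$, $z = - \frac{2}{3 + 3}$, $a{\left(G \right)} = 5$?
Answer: $-75$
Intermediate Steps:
$z = - \frac{1}{3}$ ($z = - \frac{2}{6} = \left(-2\right) \frac{1}{6} = - \frac{1}{3} \approx -0.33333$)
$X{\left(R,E \right)} = \frac{4}{3} + E + R$ ($X{\left(R,E \right)} = \left(E + R\right) - - \frac{4}{3} = \left(E + R\right) + \frac{4}{3} = \frac{4}{3} + E + R$)
$9 - 14 X{\left(z,a{\left(1 \right)} \right)} = 9 - 14 \left(\frac{4}{3} + 5 - \frac{1}{3}\right) = 9 - 84 = -75$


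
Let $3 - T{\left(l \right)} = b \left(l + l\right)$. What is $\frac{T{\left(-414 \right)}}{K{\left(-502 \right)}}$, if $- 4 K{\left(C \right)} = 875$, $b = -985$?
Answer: $\frac{466044}{125} \approx 3728.4$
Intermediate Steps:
$K{\left(C \right)} = - \frac{875}{4}$ ($K{\left(C \right)} = \left(- \frac{1}{4}\right) 875 = - \frac{875}{4}$)
$T{\left(l \right)} = 3 + 1970 l$ ($T{\left(l \right)} = 3 - - 985 \left(l + l\right) = 3 - - 985 \cdot 2 l = 3 - - 1970 l = 3 + 1970 l$)
$\frac{T{\left(-414 \right)}}{K{\left(-502 \right)}} = \frac{3 + 1970 \left(-414\right)}{- \frac{875}{4}} = \left(3 - 815580\right) \left(- \frac{4}{875}\right) = \left(-815577\right) \left(- \frac{4}{875}\right) = \frac{466044}{125}$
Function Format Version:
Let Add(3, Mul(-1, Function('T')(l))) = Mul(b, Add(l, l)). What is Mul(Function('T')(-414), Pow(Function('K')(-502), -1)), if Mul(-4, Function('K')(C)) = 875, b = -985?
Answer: Rational(466044, 125) ≈ 3728.4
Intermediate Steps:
Function('K')(C) = Rational(-875, 4) (Function('K')(C) = Mul(Rational(-1, 4), 875) = Rational(-875, 4))
Function('T')(l) = Add(3, Mul(1970, l)) (Function('T')(l) = Add(3, Mul(-1, Mul(-985, Add(l, l)))) = Add(3, Mul(-1, Mul(-985, Mul(2, l)))) = Add(3, Mul(-1, Mul(-1970, l))) = Add(3, Mul(1970, l)))
Mul(Function('T')(-414), Pow(Function('K')(-502), -1)) = Mul(Add(3, Mul(1970, -414)), Pow(Rational(-875, 4), -1)) = Mul(Add(3, -815580), Rational(-4, 875)) = Mul(-815577, Rational(-4, 875)) = Rational(466044, 125)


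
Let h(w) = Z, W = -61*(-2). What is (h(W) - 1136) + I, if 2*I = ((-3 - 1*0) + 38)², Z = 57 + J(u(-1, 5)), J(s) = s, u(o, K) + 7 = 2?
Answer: -943/2 ≈ -471.50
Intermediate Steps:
u(o, K) = -5 (u(o, K) = -7 + 2 = -5)
W = 122
Z = 52 (Z = 57 - 5 = 52)
h(w) = 52
I = 1225/2 (I = ((-3 - 1*0) + 38)²/2 = ((-3 + 0) + 38)²/2 = (-3 + 38)²/2 = (½)*35² = (½)*1225 = 1225/2 ≈ 612.50)
(h(W) - 1136) + I = (52 - 1136) + 1225/2 = -1084 + 1225/2 = -943/2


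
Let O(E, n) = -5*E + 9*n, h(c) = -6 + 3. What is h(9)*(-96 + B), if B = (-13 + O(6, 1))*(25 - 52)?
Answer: -2466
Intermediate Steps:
h(c) = -3
B = 918 (B = (-13 + (-5*6 + 9*1))*(25 - 52) = (-13 + (-30 + 9))*(-27) = (-13 - 21)*(-27) = -34*(-27) = 918)
h(9)*(-96 + B) = -3*(-96 + 918) = -3*822 = -2466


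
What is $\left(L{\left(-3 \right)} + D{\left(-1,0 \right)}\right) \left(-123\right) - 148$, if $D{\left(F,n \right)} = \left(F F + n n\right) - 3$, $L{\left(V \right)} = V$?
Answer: $467$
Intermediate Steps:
$D{\left(F,n \right)} = -3 + F^{2} + n^{2}$ ($D{\left(F,n \right)} = \left(F^{2} + n^{2}\right) - 3 = -3 + F^{2} + n^{2}$)
$\left(L{\left(-3 \right)} + D{\left(-1,0 \right)}\right) \left(-123\right) - 148 = \left(-3 + \left(-3 + \left(-1\right)^{2} + 0^{2}\right)\right) \left(-123\right) - 148 = \left(-3 + \left(-3 + 1 + 0\right)\right) \left(-123\right) - 148 = \left(-3 - 2\right) \left(-123\right) - 148 = \left(-5\right) \left(-123\right) - 148 = 615 - 148 = 467$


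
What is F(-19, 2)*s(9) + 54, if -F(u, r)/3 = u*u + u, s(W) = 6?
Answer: -6102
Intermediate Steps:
F(u, r) = -3*u - 3*u**2 (F(u, r) = -3*(u*u + u) = -3*(u**2 + u) = -3*(u + u**2) = -3*u - 3*u**2)
F(-19, 2)*s(9) + 54 = -3*(-19)*(1 - 19)*6 + 54 = -3*(-19)*(-18)*6 + 54 = -1026*6 + 54 = -6156 + 54 = -6102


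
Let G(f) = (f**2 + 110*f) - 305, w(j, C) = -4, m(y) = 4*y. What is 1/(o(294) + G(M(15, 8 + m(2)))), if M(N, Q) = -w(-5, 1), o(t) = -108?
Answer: 1/43 ≈ 0.023256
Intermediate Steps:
M(N, Q) = 4 (M(N, Q) = -1*(-4) = 4)
G(f) = -305 + f**2 + 110*f
1/(o(294) + G(M(15, 8 + m(2)))) = 1/(-108 + (-305 + 4**2 + 110*4)) = 1/(-108 + (-305 + 16 + 440)) = 1/(-108 + 151) = 1/43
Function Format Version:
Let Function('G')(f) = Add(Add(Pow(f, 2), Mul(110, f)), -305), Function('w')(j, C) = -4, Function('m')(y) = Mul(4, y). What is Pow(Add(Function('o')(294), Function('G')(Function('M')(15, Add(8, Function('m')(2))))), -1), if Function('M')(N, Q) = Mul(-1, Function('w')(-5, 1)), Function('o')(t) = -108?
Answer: Rational(1, 43) ≈ 0.023256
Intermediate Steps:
Function('M')(N, Q) = 4 (Function('M')(N, Q) = Mul(-1, -4) = 4)
Function('G')(f) = Add(-305, Pow(f, 2), Mul(110, f))
Pow(Add(Function('o')(294), Function('G')(Function('M')(15, Add(8, Function('m')(2))))), -1) = Pow(Add(-108, Add(-305, Pow(4, 2), Mul(110, 4))), -1) = Pow(Add(-108, Add(-305, 16, 440)), -1) = Pow(Add(-108, 151), -1) = Pow(43, -1) = Rational(1, 43)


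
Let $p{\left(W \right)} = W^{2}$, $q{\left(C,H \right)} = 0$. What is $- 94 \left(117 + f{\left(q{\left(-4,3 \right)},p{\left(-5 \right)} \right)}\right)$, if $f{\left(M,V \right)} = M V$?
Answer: $-10998$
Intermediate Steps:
$- 94 \left(117 + f{\left(q{\left(-4,3 \right)},p{\left(-5 \right)} \right)}\right) = - 94 \left(117 + 0 \left(-5\right)^{2}\right) = - 94 \left(117 + 0 \cdot 25\right) = - 94 \left(117 + 0\right) = \left(-94\right) 117 = -10998$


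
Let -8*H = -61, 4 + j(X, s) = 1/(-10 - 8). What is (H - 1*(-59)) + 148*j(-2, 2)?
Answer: -38419/72 ≈ -533.60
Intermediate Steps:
j(X, s) = -73/18 (j(X, s) = -4 + 1/(-10 - 8) = -4 + 1/(-18) = -4 - 1/18 = -73/18)
H = 61/8 (H = -1/8*(-61) = 61/8 ≈ 7.6250)
(H - 1*(-59)) + 148*j(-2, 2) = (61/8 - 1*(-59)) + 148*(-73/18) = (61/8 + 59) - 5402/9 = 533/8 - 5402/9 = -38419/72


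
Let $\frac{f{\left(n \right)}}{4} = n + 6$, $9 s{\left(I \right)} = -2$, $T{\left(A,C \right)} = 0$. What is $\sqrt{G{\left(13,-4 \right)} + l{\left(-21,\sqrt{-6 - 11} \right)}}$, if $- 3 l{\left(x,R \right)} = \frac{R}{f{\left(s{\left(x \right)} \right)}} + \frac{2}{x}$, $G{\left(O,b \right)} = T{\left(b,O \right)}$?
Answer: $\frac{\sqrt{37856 - 17199 i \sqrt{17}}}{1092} \approx 0.22266 - 0.13354 i$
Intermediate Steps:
$s{\left(I \right)} = - \frac{2}{9}$ ($s{\left(I \right)} = \frac{1}{9} \left(-2\right) = - \frac{2}{9}$)
$G{\left(O,b \right)} = 0$
$f{\left(n \right)} = 24 + 4 n$ ($f{\left(n \right)} = 4 \left(n + 6\right) = 4 \left(6 + n\right) = 24 + 4 n$)
$l{\left(x,R \right)} = - \frac{3 R}{208} - \frac{2}{3 x}$ ($l{\left(x,R \right)} = - \frac{\frac{R}{24 + 4 \left(- \frac{2}{9}\right)} + \frac{2}{x}}{3} = - \frac{\frac{R}{24 - \frac{8}{9}} + \frac{2}{x}}{3} = - \frac{\frac{R}{\frac{208}{9}} + \frac{2}{x}}{3} = - \frac{R \frac{9}{208} + \frac{2}{x}}{3} = - \frac{\frac{9 R}{208} + \frac{2}{x}}{3} = - \frac{\frac{2}{x} + \frac{9 R}{208}}{3} = - \frac{3 R}{208} - \frac{2}{3 x}$)
$\sqrt{G{\left(13,-4 \right)} + l{\left(-21,\sqrt{-6 - 11} \right)}} = \sqrt{0 + \frac{-416 - 9 \sqrt{-6 - 11} \left(-21\right)}{624 \left(-21\right)}} = \sqrt{0 + \frac{1}{624} \left(- \frac{1}{21}\right) \left(-416 - 9 \sqrt{-17} \left(-21\right)\right)} = \sqrt{0 + \frac{1}{624} \left(- \frac{1}{21}\right) \left(-416 - 9 i \sqrt{17} \left(-21\right)\right)} = \sqrt{0 + \frac{1}{624} \left(- \frac{1}{21}\right) \left(-416 + 189 i \sqrt{17}\right)} = \sqrt{0 + \left(\frac{2}{63} - \frac{3 i \sqrt{17}}{208}\right)} = \sqrt{\frac{2}{63} - \frac{3 i \sqrt{17}}{208}}$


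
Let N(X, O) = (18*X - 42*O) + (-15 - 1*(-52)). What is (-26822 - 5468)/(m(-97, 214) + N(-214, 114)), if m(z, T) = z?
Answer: 3229/870 ≈ 3.7115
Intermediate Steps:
N(X, O) = 37 - 42*O + 18*X (N(X, O) = (-42*O + 18*X) + (-15 + 52) = (-42*O + 18*X) + 37 = 37 - 42*O + 18*X)
(-26822 - 5468)/(m(-97, 214) + N(-214, 114)) = (-26822 - 5468)/(-97 + (37 - 42*114 + 18*(-214))) = -32290/(-97 + (37 - 4788 - 3852)) = -32290/(-97 - 8603) = -32290/(-8700) = -32290*(-1/8700) = 3229/870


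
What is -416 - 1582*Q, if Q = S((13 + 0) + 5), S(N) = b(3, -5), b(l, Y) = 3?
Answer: -5162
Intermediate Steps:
S(N) = 3
Q = 3
-416 - 1582*Q = -416 - 1582*3 = -416 - 4746 = -5162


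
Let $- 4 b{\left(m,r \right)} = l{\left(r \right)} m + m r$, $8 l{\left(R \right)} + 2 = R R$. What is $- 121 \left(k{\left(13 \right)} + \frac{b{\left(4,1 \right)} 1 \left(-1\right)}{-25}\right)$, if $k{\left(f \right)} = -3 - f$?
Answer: $\frac{388047}{200} \approx 1940.2$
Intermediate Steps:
$l{\left(R \right)} = - \frac{1}{4} + \frac{R^{2}}{8}$ ($l{\left(R \right)} = - \frac{1}{4} + \frac{R R}{8} = - \frac{1}{4} + \frac{R^{2}}{8}$)
$b{\left(m,r \right)} = - \frac{m r}{4} - \frac{m \left(- \frac{1}{4} + \frac{r^{2}}{8}\right)}{4}$ ($b{\left(m,r \right)} = - \frac{\left(- \frac{1}{4} + \frac{r^{2}}{8}\right) m + m r}{4} = - \frac{m \left(- \frac{1}{4} + \frac{r^{2}}{8}\right) + m r}{4} = - \frac{m r + m \left(- \frac{1}{4} + \frac{r^{2}}{8}\right)}{4} = - \frac{m r}{4} - \frac{m \left(- \frac{1}{4} + \frac{r^{2}}{8}\right)}{4}$)
$- 121 \left(k{\left(13 \right)} + \frac{b{\left(4,1 \right)} 1 \left(-1\right)}{-25}\right) = - 121 \left(\left(-3 - 13\right) + \frac{\frac{1}{32} \cdot 4 \left(2 - 1^{2} - 8\right) 1 \left(-1\right)}{-25}\right) = - 121 \left(\left(-3 - 13\right) + \frac{1}{32} \cdot 4 \left(2 - 1 - 8\right) 1 \left(-1\right) \left(- \frac{1}{25}\right)\right) = - 121 \left(-16 + \frac{1}{32} \cdot 4 \left(2 - 1 - 8\right) 1 \left(-1\right) \left(- \frac{1}{25}\right)\right) = - 121 \left(-16 + \frac{1}{32} \cdot 4 \left(-7\right) 1 \left(-1\right) \left(- \frac{1}{25}\right)\right) = - 121 \left(-16 + \left(- \frac{7}{8}\right) 1 \left(-1\right) \left(- \frac{1}{25}\right)\right) = - 121 \left(-16 + \left(- \frac{7}{8}\right) \left(-1\right) \left(- \frac{1}{25}\right)\right) = - 121 \left(-16 + \frac{7}{8} \left(- \frac{1}{25}\right)\right) = - 121 \left(-16 - \frac{7}{200}\right) = \left(-121\right) \left(- \frac{3207}{200}\right) = \frac{388047}{200}$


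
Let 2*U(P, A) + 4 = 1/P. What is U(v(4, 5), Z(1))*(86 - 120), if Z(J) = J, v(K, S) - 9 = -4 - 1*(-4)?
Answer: 595/9 ≈ 66.111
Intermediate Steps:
v(K, S) = 9 (v(K, S) = 9 + (-4 - 1*(-4)) = 9 + (-4 + 4) = 9 + 0 = 9)
U(P, A) = -2 + 1/(2*P) (U(P, A) = -2 + (1/P)/2 = -2 + 1/(2*P))
U(v(4, 5), Z(1))*(86 - 120) = (-2 + (½)/9)*(86 - 120) = (-2 + (½)*(⅑))*(-34) = (-2 + 1/18)*(-34) = -35/18*(-34) = 595/9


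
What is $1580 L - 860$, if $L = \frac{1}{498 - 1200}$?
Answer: $- \frac{302650}{351} \approx -862.25$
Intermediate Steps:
$L = - \frac{1}{702}$ ($L = \frac{1}{-702} = - \frac{1}{702} \approx -0.0014245$)
$1580 L - 860 = 1580 \left(- \frac{1}{702}\right) - 860 = - \frac{790}{351} - 860 = - \frac{302650}{351}$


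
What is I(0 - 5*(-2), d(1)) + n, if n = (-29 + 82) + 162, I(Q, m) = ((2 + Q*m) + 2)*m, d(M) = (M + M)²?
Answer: 391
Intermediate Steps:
d(M) = 4*M² (d(M) = (2*M)² = 4*M²)
I(Q, m) = m*(4 + Q*m) (I(Q, m) = (4 + Q*m)*m = m*(4 + Q*m))
n = 215 (n = 53 + 162 = 215)
I(0 - 5*(-2), d(1)) + n = (4*1²)*(4 + (0 - 5*(-2))*(4*1²)) + 215 = (4*1)*(4 + (0 + 10)*(4*1)) + 215 = 4*(4 + 10*4) + 215 = 4*(4 + 40) + 215 = 4*44 + 215 = 176 + 215 = 391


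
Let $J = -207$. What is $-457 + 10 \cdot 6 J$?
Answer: $-12877$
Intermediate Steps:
$-457 + 10 \cdot 6 J = -457 + 10 \cdot 6 \left(-207\right) = -457 + 60 \left(-207\right) = -457 - 12420 = -12877$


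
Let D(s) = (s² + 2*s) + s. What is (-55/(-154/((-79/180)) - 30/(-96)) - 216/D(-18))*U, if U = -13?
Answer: 5520476/443915 ≈ 12.436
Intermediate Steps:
D(s) = s² + 3*s
(-55/(-154/((-79/180)) - 30/(-96)) - 216/D(-18))*U = (-55/(-154/((-79/180)) - 30/(-96)) - 216*(-1/(18*(3 - 18))))*(-13) = (-55/(-154/((-79*1/180)) - 30*(-1/96)) - 216/((-18*(-15))))*(-13) = (-55/(-154/(-79/180) + 5/16) - 216/270)*(-13) = (-55/(-154*(-180/79) + 5/16) - 216*1/270)*(-13) = (-55/(27720/79 + 5/16) - ⅘)*(-13) = (-55/443915/1264 - ⅘)*(-13) = (-55*1264/443915 - ⅘)*(-13) = (-13904/88783 - ⅘)*(-13) = -424652/443915*(-13) = 5520476/443915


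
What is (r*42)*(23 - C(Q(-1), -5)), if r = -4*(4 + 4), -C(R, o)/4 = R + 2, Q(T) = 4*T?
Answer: -20160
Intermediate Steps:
C(R, o) = -8 - 4*R (C(R, o) = -4*(R + 2) = -4*(2 + R) = -8 - 4*R)
r = -32 (r = -4*8 = -32)
(r*42)*(23 - C(Q(-1), -5)) = (-32*42)*(23 - (-8 - 16*(-1))) = -1344*(23 - (-8 - 4*(-4))) = -1344*(23 - (-8 + 16)) = -1344*(23 - 1*8) = -1344*(23 - 8) = -1344*15 = -20160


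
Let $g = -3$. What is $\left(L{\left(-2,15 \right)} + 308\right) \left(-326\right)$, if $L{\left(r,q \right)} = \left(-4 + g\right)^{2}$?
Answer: $-116382$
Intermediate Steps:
$L{\left(r,q \right)} = 49$ ($L{\left(r,q \right)} = \left(-4 - 3\right)^{2} = \left(-7\right)^{2} = 49$)
$\left(L{\left(-2,15 \right)} + 308\right) \left(-326\right) = \left(49 + 308\right) \left(-326\right) = 357 \left(-326\right) = -116382$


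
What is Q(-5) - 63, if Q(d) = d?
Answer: -68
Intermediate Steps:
Q(-5) - 63 = -5 - 63 = -68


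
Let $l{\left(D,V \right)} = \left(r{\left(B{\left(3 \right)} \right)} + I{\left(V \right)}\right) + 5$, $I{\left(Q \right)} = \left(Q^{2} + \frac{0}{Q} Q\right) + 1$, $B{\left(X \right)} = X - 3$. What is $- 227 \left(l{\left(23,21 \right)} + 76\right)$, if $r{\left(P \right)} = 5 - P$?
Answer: $-119856$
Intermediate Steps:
$B{\left(X \right)} = -3 + X$
$I{\left(Q \right)} = 1 + Q^{2}$ ($I{\left(Q \right)} = \left(Q^{2} + 0 Q\right) + 1 = \left(Q^{2} + 0\right) + 1 = Q^{2} + 1 = 1 + Q^{2}$)
$l{\left(D,V \right)} = 11 + V^{2}$ ($l{\left(D,V \right)} = \left(\left(5 - \left(-3 + 3\right)\right) + \left(1 + V^{2}\right)\right) + 5 = \left(\left(5 - 0\right) + \left(1 + V^{2}\right)\right) + 5 = \left(\left(5 + 0\right) + \left(1 + V^{2}\right)\right) + 5 = \left(5 + \left(1 + V^{2}\right)\right) + 5 = \left(6 + V^{2}\right) + 5 = 11 + V^{2}$)
$- 227 \left(l{\left(23,21 \right)} + 76\right) = - 227 \left(\left(11 + 21^{2}\right) + 76\right) = - 227 \left(\left(11 + 441\right) + 76\right) = - 227 \left(452 + 76\right) = \left(-227\right) 528 = -119856$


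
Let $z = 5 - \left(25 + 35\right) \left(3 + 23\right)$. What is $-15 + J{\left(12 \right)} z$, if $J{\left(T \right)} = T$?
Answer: $-18675$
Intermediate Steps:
$z = -1555$ ($z = 5 - 60 \cdot 26 = 5 - 1560 = -1555$)
$-15 + J{\left(12 \right)} z = -15 + 12 \left(-1555\right) = -15 - 18660 = -18675$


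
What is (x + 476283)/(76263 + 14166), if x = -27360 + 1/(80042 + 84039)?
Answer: 73659734764/14837680749 ≈ 4.9644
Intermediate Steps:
x = -4489256159/164081 (x = -27360 + 1/164081 = -4489256159/164081 ≈ -27360.)
(x + 476283)/(76263 + 14166) = (-4489256159/164081 + 476283)/(76263 + 14166) = (73659734764/164081)/90429 = (73659734764/164081)*(1/90429) = 73659734764/14837680749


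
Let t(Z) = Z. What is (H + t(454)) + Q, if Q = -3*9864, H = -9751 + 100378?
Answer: 61489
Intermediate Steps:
H = 90627
Q = -29592
(H + t(454)) + Q = (90627 + 454) - 29592 = 91081 - 29592 = 61489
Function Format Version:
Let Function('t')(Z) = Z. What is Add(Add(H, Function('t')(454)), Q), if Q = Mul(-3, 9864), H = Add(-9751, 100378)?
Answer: 61489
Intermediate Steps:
H = 90627
Q = -29592
Add(Add(H, Function('t')(454)), Q) = Add(Add(90627, 454), -29592) = Add(91081, -29592) = 61489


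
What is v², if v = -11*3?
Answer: 1089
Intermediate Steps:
v = -33
v² = (-33)² = 1089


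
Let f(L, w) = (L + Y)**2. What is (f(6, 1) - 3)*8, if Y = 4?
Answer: 776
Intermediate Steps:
f(L, w) = (4 + L)**2 (f(L, w) = (L + 4)**2 = (4 + L)**2)
(f(6, 1) - 3)*8 = ((4 + 6)**2 - 3)*8 = (10**2 - 3)*8 = (100 - 3)*8 = 97*8 = 776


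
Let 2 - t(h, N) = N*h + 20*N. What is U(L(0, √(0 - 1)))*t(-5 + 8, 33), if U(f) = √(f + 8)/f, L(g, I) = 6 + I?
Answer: 757*√(14 + I)*(-6 + I)/37 ≈ -462.34 + 60.207*I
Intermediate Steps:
t(h, N) = 2 - 20*N - N*h (t(h, N) = 2 - (N*h + 20*N) = 2 - (20*N + N*h) = 2 + (-20*N - N*h) = 2 - 20*N - N*h)
U(f) = √(8 + f)/f
U(L(0, √(0 - 1)))*t(-5 + 8, 33) = (√(8 + (6 + √(0 - 1)))/(6 + √(0 - 1)))*(2 - 20*33 - 1*33*(-5 + 8)) = (√(8 + (6 + √(-1)))/(6 + √(-1)))*(2 - 660 - 1*33*3) = (√(8 + (6 + I))/(6 + I))*(2 - 660 - 99) = (((6 - I)/37)*√(14 + I))*(-757) = (√(14 + I)*(6 - I)/37)*(-757) = -757*√(14 + I)*(6 - I)/37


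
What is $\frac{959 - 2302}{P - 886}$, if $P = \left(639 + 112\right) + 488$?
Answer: $- \frac{1343}{353} \approx -3.8045$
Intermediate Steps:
$P = 1239$ ($P = 751 + 488 = 1239$)
$\frac{959 - 2302}{P - 886} = \frac{959 - 2302}{1239 - 886} = - \frac{1343}{353}$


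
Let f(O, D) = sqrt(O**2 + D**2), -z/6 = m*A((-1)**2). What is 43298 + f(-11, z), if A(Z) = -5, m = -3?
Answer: 43298 + sqrt(8221) ≈ 43389.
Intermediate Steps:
z = -90 (z = -(-18)*(-5) = -6*15 = -90)
f(O, D) = sqrt(D**2 + O**2)
43298 + f(-11, z) = 43298 + sqrt((-90)**2 + (-11)**2) = 43298 + sqrt(8100 + 121) = 43298 + sqrt(8221)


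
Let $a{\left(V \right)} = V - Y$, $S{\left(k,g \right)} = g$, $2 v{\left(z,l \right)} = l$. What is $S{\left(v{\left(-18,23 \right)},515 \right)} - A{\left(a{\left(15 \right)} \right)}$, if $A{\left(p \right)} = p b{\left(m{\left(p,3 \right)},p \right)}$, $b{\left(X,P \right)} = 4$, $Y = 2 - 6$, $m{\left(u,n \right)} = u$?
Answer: $439$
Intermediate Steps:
$v{\left(z,l \right)} = \frac{l}{2}$
$Y = -4$ ($Y = 2 - 6 = -4$)
$a{\left(V \right)} = 4 + V$ ($a{\left(V \right)} = V - -4 = V + 4 = 4 + V$)
$A{\left(p \right)} = 4 p$ ($A{\left(p \right)} = p 4 = 4 p$)
$S{\left(v{\left(-18,23 \right)},515 \right)} - A{\left(a{\left(15 \right)} \right)} = 515 - 4 \left(4 + 15\right) = 515 - 4 \cdot 19 = 515 - 76 = 439$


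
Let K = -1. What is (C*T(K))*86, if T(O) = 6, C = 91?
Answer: 46956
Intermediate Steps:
(C*T(K))*86 = (91*6)*86 = 546*86 = 46956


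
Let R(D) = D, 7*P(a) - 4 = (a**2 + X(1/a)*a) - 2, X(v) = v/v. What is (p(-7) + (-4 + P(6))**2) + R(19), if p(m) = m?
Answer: 844/49 ≈ 17.224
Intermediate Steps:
X(v) = 1
P(a) = 2/7 + a/7 + a**2/7 (P(a) = 4/7 + ((a**2 + 1*a) - 2)/7 = 4/7 + ((a**2 + a) - 2)/7 = 4/7 + ((a + a**2) - 2)/7 = 4/7 + (-2 + a + a**2)/7 = 4/7 + (-2/7 + a/7 + a**2/7) = 2/7 + a/7 + a**2/7)
(p(-7) + (-4 + P(6))**2) + R(19) = (-7 + (-4 + (2/7 + (1/7)*6 + (1/7)*6**2))**2) + 19 = (-7 + (-4 + (2/7 + 6/7 + (1/7)*36))**2) + 19 = (-7 + (-4 + (2/7 + 6/7 + 36/7))**2) + 19 = (-7 + (-4 + 44/7)**2) + 19 = (-7 + (16/7)**2) + 19 = (-7 + 256/49) + 19 = -87/49 + 19 = 844/49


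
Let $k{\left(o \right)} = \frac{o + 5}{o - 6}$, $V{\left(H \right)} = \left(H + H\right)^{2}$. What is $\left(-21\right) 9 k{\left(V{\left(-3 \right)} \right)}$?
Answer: $- \frac{2583}{10} \approx -258.3$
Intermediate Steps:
$V{\left(H \right)} = 4 H^{2}$ ($V{\left(H \right)} = \left(2 H\right)^{2} = 4 H^{2}$)
$k{\left(o \right)} = \frac{5 + o}{-6 + o}$
$\left(-21\right) 9 k{\left(V{\left(-3 \right)} \right)} = \left(-21\right) 9 \frac{5 + 4 \left(-3\right)^{2}}{-6 + 4 \left(-3\right)^{2}} = - 189 \frac{5 + 4 \cdot 9}{-6 + 4 \cdot 9} = - 189 \frac{5 + 36}{-6 + 36} = - 189 \cdot \frac{1}{30} \cdot 41 = \left(-189\right) \frac{41}{30} = - \frac{2583}{10}$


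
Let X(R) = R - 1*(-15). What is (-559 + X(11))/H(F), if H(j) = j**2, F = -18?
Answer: -533/324 ≈ -1.6451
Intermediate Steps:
X(R) = 15 + R (X(R) = R + 15 = 15 + R)
(-559 + X(11))/H(F) = (-559 + (15 + 11))/((-18)**2) = (-559 + 26)/324 = -533*1/324 = -533/324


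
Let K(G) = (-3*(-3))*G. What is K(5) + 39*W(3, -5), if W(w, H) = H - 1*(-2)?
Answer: -72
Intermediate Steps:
W(w, H) = 2 + H (W(w, H) = H + 2 = 2 + H)
K(G) = 9*G
K(5) + 39*W(3, -5) = 9*5 + 39*(2 - 5) = 45 + 39*(-3) = 45 - 117 = -72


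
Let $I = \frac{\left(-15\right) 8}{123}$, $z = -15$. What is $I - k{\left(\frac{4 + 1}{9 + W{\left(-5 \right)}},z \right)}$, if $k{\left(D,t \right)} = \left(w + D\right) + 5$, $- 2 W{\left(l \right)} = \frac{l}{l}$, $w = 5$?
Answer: $- \frac{8060}{697} \approx -11.564$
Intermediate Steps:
$W{\left(l \right)} = - \frac{1}{2}$ ($W{\left(l \right)} = - \frac{l \frac{1}{l}}{2} = \left(- \frac{1}{2}\right) 1 = - \frac{1}{2}$)
$k{\left(D,t \right)} = 10 + D$ ($k{\left(D,t \right)} = \left(5 + D\right) + 5 = 10 + D$)
$I = - \frac{40}{41}$ ($I = \left(-120\right) \frac{1}{123} = - \frac{40}{41} \approx -0.97561$)
$I - k{\left(\frac{4 + 1}{9 + W{\left(-5 \right)}},z \right)} = - \frac{40}{41} - \left(10 + \frac{4 + 1}{9 - \frac{1}{2}}\right) = - \frac{40}{41} - \left(10 + \frac{5}{\frac{17}{2}}\right) = - \frac{40}{41} - \left(10 + 5 \cdot \frac{2}{17}\right) = - \frac{40}{41} - \left(10 + \frac{10}{17}\right) = - \frac{40}{41} - \frac{180}{17} = - \frac{8060}{697}$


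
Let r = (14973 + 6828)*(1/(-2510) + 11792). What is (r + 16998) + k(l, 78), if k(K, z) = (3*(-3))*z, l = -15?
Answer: 645305135079/2510 ≈ 2.5709e+8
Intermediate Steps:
k(K, z) = -9*z
r = 645264232119/2510 (r = 21801*(-1/2510 + 11792) = 21801*(29597919/2510) = 645264232119/2510 ≈ 2.5708e+8)
(r + 16998) + k(l, 78) = (645264232119/2510 + 16998) - 9*78 = 645306897099/2510 - 702 = 645305135079/2510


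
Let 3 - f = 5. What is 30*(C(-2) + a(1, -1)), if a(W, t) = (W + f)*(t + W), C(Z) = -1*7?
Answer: -210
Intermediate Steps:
f = -2 (f = 3 - 1*5 = 3 - 5 = -2)
C(Z) = -7
a(W, t) = (-2 + W)*(W + t) (a(W, t) = (W - 2)*(t + W) = (-2 + W)*(W + t))
30*(C(-2) + a(1, -1)) = 30*(-7 + (1² - 2*1 - 2*(-1) + 1*(-1))) = 30*(-7 + (1 - 2 + 2 - 1)) = 30*(-7 + 0) = 30*(-7) = -210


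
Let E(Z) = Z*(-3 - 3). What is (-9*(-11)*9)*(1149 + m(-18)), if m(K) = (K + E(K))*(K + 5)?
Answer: -18711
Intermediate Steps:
E(Z) = -6*Z (E(Z) = Z*(-6) = -6*Z)
m(K) = -5*K*(5 + K) (m(K) = (K - 6*K)*(K + 5) = (-5*K)*(5 + K) = -5*K*(5 + K))
(-9*(-11)*9)*(1149 + m(-18)) = (-9*(-11)*9)*(1149 + 5*(-18)*(-5 - 1*(-18))) = (99*9)*(1149 + 5*(-18)*(-5 + 18)) = 891*(1149 + 5*(-18)*13) = 891*(1149 - 1170) = 891*(-21) = -18711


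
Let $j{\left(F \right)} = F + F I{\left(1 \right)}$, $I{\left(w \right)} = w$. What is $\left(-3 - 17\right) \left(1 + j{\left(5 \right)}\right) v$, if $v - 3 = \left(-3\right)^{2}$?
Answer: $-2640$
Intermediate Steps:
$v = 12$ ($v = 3 + \left(-3\right)^{2} = 3 + 9 = 12$)
$j{\left(F \right)} = 2 F$ ($j{\left(F \right)} = F + F 1 = F + F = 2 F$)
$\left(-3 - 17\right) \left(1 + j{\left(5 \right)}\right) v = \left(-3 - 17\right) \left(1 + 2 \cdot 5\right) 12 = - 20 \left(1 + 10\right) 12 = - 20 \cdot 11 \cdot 12 = \left(-20\right) 132 = -2640$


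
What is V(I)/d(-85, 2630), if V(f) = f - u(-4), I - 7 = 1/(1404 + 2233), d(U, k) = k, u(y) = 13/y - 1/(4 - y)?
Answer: 301879/76522480 ≈ 0.0039450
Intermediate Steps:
u(y) = -1/(4 - y) + 13/y
I = 25460/3637 (I = 7 + 1/(1404 + 2233) = 7 + 1/3637 = 25460/3637 ≈ 7.0003)
V(f) = 27/8 + f (V(f) = f - 2*(-26 + 7*(-4))/((-4)*(-4 - 4)) = f - 2*(-1)*(-26 - 28)/(4*(-8)) = f - 2*(-1)*(-1)*(-54)/(4*8) = f - 1*(-27/8) = f + 27/8 = 27/8 + f)
V(I)/d(-85, 2630) = (27/8 + 25460/3637)/2630 = (301879/29096)*(1/2630) = 301879/76522480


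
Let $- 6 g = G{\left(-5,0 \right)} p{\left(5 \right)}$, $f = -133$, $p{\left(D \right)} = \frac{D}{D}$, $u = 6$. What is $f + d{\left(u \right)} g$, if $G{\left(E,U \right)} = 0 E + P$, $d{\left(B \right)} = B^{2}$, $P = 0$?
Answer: $-133$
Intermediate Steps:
$G{\left(E,U \right)} = 0$ ($G{\left(E,U \right)} = 0 E + 0 = 0 + 0 = 0$)
$p{\left(D \right)} = 1$
$g = 0$ ($g = - \frac{0 \cdot 1}{6} = \left(- \frac{1}{6}\right) 0 = 0$)
$f + d{\left(u \right)} g = -133 + 6^{2} \cdot 0 = -133 + 36 \cdot 0 = -133 + 0 = -133$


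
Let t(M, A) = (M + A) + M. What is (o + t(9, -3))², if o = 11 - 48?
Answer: 484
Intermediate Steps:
o = -37
t(M, A) = A + 2*M (t(M, A) = (A + M) + M = A + 2*M)
(o + t(9, -3))² = (-37 + (-3 + 2*9))² = (-37 + (-3 + 18))² = (-37 + 15)² = (-22)² = 484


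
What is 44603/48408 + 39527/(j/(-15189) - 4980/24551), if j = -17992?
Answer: 178385401007527885/4430304661944 ≈ 40265.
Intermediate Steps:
44603/48408 + 39527/(j/(-15189) - 4980/24551) = 44603/48408 + 39527/(-17992/(-15189) - 4980/24551) = 44603*(1/48408) + 39527/(-17992*(-1/15189) - 4980*1/24551) = 44603/48408 + 39527/(17992/15189 - 4980/24551) = 44603/48408 + 39527/(366080372/372905139) = 44603/48408 + 39527*(372905139/366080372) = 44603/48408 + 14739821429253/366080372 = 178385401007527885/4430304661944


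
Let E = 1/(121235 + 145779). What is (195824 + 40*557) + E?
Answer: 58236821457/267014 ≈ 2.1810e+5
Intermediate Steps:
E = 1/267014 ≈ 3.7451e-6
(195824 + 40*557) + E = (195824 + 40*557) + 1/267014 = (195824 + 22280) + 1/267014 = 218104 + 1/267014 = 58236821457/267014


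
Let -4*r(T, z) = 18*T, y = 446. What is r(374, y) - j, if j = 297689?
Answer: -299372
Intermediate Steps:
r(T, z) = -9*T/2
r(374, y) - j = -9/2*374 - 1*297689 = -1683 - 297689 = -299372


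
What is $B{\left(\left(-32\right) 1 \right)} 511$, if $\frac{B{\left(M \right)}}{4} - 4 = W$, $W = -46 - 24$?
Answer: $-134904$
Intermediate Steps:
$W = -70$ ($W = -46 - 24 = -70$)
$B{\left(M \right)} = -264$ ($B{\left(M \right)} = 16 + 4 \left(-70\right) = 16 - 280 = -264$)
$B{\left(\left(-32\right) 1 \right)} 511 = \left(-264\right) 511 = -134904$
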